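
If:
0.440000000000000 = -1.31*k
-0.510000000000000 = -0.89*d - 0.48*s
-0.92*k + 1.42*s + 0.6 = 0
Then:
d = 0.92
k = -0.34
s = -0.64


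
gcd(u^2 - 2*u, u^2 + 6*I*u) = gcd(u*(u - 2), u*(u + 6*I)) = u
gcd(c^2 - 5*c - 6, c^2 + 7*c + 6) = c + 1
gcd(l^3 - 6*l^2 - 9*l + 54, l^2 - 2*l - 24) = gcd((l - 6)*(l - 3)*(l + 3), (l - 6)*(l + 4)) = l - 6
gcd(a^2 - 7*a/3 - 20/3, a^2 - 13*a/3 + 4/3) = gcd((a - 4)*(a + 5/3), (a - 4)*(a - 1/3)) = a - 4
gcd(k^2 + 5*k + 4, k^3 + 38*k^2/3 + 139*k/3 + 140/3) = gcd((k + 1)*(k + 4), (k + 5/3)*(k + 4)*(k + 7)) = k + 4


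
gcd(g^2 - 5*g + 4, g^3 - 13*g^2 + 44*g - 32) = g^2 - 5*g + 4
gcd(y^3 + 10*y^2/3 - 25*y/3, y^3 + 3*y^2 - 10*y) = y^2 + 5*y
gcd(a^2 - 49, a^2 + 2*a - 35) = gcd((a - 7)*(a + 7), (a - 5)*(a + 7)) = a + 7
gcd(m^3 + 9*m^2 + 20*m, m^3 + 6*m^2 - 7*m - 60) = m^2 + 9*m + 20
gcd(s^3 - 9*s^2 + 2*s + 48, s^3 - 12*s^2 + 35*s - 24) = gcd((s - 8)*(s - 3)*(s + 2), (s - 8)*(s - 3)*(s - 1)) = s^2 - 11*s + 24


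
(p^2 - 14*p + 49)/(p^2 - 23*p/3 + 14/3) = 3*(p - 7)/(3*p - 2)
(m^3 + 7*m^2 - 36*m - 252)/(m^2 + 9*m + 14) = (m^2 - 36)/(m + 2)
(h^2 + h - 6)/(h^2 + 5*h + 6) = (h - 2)/(h + 2)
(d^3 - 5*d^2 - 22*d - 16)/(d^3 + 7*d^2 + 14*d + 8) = (d - 8)/(d + 4)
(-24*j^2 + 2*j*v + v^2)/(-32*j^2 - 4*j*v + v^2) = (24*j^2 - 2*j*v - v^2)/(32*j^2 + 4*j*v - v^2)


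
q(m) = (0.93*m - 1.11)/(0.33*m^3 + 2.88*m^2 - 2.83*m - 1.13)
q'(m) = (0.93*m - 1.11)*(-0.99*m^2 - 5.76*m + 2.83)/(0.33*m^3 + 2.88*m^2 - 2.83*m - 1.13)^2 + 0.93/(0.33*m^3 + 2.88*m^2 - 2.83*m - 1.13) = (-0.6138*m^3 - 1.5795*m^2 + 6.3936*m - 4.1922)/(0.1089*m^6 + 1.9008*m^5 + 6.4266*m^4 - 17.0466*m^3 + 1.5001*m^2 + 6.3958*m + 1.2769)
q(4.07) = 0.05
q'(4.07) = -0.01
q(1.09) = 0.26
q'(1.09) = 0.79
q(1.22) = 0.08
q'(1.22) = 1.55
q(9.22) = 0.02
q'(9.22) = -0.00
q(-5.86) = -0.14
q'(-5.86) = 0.01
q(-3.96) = -0.14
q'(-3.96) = -0.01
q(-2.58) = -0.18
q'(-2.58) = -0.05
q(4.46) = 0.04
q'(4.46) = -0.01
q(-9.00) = -0.56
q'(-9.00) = 0.89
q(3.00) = 0.07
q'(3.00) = -0.02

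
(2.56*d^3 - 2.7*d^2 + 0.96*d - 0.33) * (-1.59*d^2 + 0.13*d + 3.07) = -4.0704*d^5 + 4.6258*d^4 + 5.9818*d^3 - 7.6395*d^2 + 2.9043*d - 1.0131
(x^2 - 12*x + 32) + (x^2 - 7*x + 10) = 2*x^2 - 19*x + 42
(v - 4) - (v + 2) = -6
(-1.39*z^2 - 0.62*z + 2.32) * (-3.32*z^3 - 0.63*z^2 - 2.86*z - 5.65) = 4.6148*z^5 + 2.9341*z^4 - 3.3364*z^3 + 8.1651*z^2 - 3.1322*z - 13.108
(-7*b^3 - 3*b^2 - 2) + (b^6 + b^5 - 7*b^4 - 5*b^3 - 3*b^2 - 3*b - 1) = b^6 + b^5 - 7*b^4 - 12*b^3 - 6*b^2 - 3*b - 3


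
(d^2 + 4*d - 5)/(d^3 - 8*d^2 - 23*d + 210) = (d - 1)/(d^2 - 13*d + 42)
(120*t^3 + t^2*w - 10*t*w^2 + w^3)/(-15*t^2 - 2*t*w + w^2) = -8*t + w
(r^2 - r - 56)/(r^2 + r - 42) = (r - 8)/(r - 6)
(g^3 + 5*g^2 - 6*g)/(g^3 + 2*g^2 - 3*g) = (g + 6)/(g + 3)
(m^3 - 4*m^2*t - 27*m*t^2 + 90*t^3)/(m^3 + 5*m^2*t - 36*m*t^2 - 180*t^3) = (m - 3*t)/(m + 6*t)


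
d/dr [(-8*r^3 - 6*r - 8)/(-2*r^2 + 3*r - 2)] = 4*(4*r^4 - 12*r^3 + 9*r^2 - 8*r + 9)/(4*r^4 - 12*r^3 + 17*r^2 - 12*r + 4)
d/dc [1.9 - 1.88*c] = -1.88000000000000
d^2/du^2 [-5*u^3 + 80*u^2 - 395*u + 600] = 160 - 30*u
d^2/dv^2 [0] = 0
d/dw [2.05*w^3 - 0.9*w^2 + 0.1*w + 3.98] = 6.15*w^2 - 1.8*w + 0.1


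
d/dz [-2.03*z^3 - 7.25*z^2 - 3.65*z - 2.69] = -6.09*z^2 - 14.5*z - 3.65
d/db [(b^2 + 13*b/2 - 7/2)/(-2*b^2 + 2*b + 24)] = (15*b^2 + 34*b + 163)/(4*(b^4 - 2*b^3 - 23*b^2 + 24*b + 144))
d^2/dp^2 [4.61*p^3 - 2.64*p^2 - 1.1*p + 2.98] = 27.66*p - 5.28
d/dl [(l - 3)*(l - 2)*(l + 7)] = 3*l^2 + 4*l - 29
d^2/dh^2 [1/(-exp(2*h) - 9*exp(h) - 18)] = (-2*(2*exp(h) + 9)^2*exp(h) + (4*exp(h) + 9)*(exp(2*h) + 9*exp(h) + 18))*exp(h)/(exp(2*h) + 9*exp(h) + 18)^3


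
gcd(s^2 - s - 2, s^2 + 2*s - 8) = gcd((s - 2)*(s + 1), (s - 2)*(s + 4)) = s - 2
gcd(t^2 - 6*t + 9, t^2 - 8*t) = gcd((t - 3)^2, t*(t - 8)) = 1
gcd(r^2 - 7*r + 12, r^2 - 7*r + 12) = r^2 - 7*r + 12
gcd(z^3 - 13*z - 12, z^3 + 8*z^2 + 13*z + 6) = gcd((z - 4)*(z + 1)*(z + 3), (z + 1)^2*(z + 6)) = z + 1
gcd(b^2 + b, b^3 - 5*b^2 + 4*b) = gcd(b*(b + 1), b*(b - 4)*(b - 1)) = b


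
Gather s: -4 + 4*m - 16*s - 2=4*m - 16*s - 6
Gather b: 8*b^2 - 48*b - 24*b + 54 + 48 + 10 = 8*b^2 - 72*b + 112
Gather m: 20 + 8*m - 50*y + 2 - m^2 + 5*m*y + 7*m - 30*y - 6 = -m^2 + m*(5*y + 15) - 80*y + 16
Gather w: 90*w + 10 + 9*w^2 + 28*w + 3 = 9*w^2 + 118*w + 13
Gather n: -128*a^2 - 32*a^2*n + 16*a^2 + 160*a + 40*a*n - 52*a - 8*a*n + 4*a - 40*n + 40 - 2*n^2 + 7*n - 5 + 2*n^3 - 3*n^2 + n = -112*a^2 + 112*a + 2*n^3 - 5*n^2 + n*(-32*a^2 + 32*a - 32) + 35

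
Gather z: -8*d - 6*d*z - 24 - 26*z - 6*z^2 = -8*d - 6*z^2 + z*(-6*d - 26) - 24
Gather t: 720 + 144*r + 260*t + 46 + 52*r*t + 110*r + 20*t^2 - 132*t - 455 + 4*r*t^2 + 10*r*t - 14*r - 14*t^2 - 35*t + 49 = 240*r + t^2*(4*r + 6) + t*(62*r + 93) + 360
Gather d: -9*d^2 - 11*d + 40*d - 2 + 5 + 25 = -9*d^2 + 29*d + 28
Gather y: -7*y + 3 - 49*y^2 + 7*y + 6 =9 - 49*y^2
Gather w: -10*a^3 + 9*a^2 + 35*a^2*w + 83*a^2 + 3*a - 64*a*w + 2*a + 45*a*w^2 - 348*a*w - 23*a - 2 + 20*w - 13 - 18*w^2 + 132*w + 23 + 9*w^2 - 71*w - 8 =-10*a^3 + 92*a^2 - 18*a + w^2*(45*a - 9) + w*(35*a^2 - 412*a + 81)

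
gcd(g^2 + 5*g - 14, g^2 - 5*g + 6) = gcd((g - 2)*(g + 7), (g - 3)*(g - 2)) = g - 2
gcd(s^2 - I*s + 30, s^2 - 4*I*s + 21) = 1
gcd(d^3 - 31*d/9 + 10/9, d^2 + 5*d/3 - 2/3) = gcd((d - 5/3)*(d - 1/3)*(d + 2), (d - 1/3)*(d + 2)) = d^2 + 5*d/3 - 2/3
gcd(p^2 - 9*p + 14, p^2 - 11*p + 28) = p - 7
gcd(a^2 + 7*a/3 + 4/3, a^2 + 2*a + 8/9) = a + 4/3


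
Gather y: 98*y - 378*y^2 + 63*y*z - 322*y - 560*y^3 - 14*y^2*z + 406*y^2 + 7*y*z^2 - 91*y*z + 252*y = -560*y^3 + y^2*(28 - 14*z) + y*(7*z^2 - 28*z + 28)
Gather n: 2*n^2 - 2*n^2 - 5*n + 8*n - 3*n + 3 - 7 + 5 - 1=0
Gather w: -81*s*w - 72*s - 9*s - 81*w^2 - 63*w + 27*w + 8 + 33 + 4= -81*s - 81*w^2 + w*(-81*s - 36) + 45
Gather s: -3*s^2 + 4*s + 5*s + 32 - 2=-3*s^2 + 9*s + 30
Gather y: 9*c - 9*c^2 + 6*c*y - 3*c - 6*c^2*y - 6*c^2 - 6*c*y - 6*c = -6*c^2*y - 15*c^2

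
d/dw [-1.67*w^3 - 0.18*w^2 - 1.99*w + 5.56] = -5.01*w^2 - 0.36*w - 1.99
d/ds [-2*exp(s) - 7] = -2*exp(s)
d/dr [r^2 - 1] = 2*r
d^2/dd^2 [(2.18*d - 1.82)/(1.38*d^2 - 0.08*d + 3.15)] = ((5.372 - 18.0504*d)*(1.38*d^2 - 0.08*d + 3.15) + (2.18*d - 1.82)*(2.76*d - 0.08)*(5.52*d - 0.16))/(1.38*d^2 - 0.08*d + 3.15)^3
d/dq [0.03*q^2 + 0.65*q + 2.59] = 0.06*q + 0.65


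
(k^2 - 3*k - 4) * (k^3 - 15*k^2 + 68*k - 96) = k^5 - 18*k^4 + 109*k^3 - 240*k^2 + 16*k + 384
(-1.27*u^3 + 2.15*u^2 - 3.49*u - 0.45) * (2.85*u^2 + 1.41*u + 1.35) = -3.6195*u^5 + 4.3368*u^4 - 8.6295*u^3 - 3.3009*u^2 - 5.346*u - 0.6075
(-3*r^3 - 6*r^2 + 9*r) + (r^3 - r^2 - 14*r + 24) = -2*r^3 - 7*r^2 - 5*r + 24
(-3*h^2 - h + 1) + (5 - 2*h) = -3*h^2 - 3*h + 6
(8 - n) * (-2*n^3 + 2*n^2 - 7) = 2*n^4 - 18*n^3 + 16*n^2 + 7*n - 56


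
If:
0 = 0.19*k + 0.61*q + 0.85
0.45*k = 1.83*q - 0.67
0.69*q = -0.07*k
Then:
No Solution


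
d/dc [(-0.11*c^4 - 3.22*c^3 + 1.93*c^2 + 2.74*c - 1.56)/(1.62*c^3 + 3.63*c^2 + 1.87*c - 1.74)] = (-0.1782*c^6 - 0.7986*c^5 - 15.4323*c^4 - 20.1548*c^3 + 18.0529*c^2 + 4.6092*c - 1.8504)/(2.6244*c^6 + 11.7612*c^5 + 19.2357*c^4 + 7.9386*c^3 - 9.1355*c^2 - 6.5076*c + 3.0276)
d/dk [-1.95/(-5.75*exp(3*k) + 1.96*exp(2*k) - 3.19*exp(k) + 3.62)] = (-33.6375*exp(2*k) + 7.644*exp(k) - 6.2205)*exp(k)/(5.75*exp(3*k) - 1.96*exp(2*k) + 3.19*exp(k) - 3.62)^2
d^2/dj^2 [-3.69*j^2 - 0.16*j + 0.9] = -7.38000000000000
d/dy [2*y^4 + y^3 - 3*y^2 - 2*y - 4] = 8*y^3 + 3*y^2 - 6*y - 2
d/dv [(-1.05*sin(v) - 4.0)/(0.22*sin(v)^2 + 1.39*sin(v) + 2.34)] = (0.231*sin(v)^2 + 1.76*sin(v) + 3.103)*cos(v)/(0.0484*sin(v)^4 + 0.6116*sin(v)^3 + 2.9617*sin(v)^2 + 6.5052*sin(v) + 5.4756)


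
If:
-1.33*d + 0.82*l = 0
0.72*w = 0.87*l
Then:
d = 0.510241120041483*w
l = 0.827586206896552*w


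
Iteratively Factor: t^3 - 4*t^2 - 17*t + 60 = (t - 5)*(t^2 + t - 12) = (t - 5)*(t + 4)*(t - 3)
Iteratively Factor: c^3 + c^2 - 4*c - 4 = (c + 2)*(c^2 - c - 2) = (c + 1)*(c + 2)*(c - 2)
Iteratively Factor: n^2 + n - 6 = (n + 3)*(n - 2)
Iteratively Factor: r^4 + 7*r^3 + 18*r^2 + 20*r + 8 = (r + 2)*(r^3 + 5*r^2 + 8*r + 4) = (r + 2)^2*(r^2 + 3*r + 2) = (r + 2)^3*(r + 1)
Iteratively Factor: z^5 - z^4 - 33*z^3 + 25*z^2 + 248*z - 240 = (z + 4)*(z^4 - 5*z^3 - 13*z^2 + 77*z - 60) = (z + 4)^2*(z^3 - 9*z^2 + 23*z - 15) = (z - 1)*(z + 4)^2*(z^2 - 8*z + 15) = (z - 5)*(z - 1)*(z + 4)^2*(z - 3)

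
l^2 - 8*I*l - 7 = (l - 7*I)*(l - I)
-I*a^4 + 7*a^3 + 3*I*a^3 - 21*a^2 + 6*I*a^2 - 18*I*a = a*(a - 3)*(a + 6*I)*(-I*a + 1)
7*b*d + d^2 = d*(7*b + d)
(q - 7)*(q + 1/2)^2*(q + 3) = q^4 - 3*q^3 - 99*q^2/4 - 22*q - 21/4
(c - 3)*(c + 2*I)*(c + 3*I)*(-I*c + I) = -I*c^4 + 5*c^3 + 4*I*c^3 - 20*c^2 + 3*I*c^2 + 15*c - 24*I*c + 18*I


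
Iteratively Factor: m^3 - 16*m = (m - 4)*(m^2 + 4*m) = m*(m - 4)*(m + 4)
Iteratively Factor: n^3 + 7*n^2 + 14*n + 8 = (n + 4)*(n^2 + 3*n + 2) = (n + 2)*(n + 4)*(n + 1)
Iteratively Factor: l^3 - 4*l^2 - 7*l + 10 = (l + 2)*(l^2 - 6*l + 5) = (l - 1)*(l + 2)*(l - 5)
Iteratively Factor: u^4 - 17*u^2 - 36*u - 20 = (u + 2)*(u^3 - 2*u^2 - 13*u - 10) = (u + 2)^2*(u^2 - 4*u - 5) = (u - 5)*(u + 2)^2*(u + 1)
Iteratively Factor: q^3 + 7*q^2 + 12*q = (q)*(q^2 + 7*q + 12) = q*(q + 3)*(q + 4)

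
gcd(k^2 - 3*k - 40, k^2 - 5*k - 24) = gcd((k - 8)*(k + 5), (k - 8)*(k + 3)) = k - 8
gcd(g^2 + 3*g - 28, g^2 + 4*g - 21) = g + 7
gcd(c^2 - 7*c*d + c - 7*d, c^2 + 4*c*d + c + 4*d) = c + 1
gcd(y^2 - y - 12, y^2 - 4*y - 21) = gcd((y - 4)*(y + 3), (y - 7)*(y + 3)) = y + 3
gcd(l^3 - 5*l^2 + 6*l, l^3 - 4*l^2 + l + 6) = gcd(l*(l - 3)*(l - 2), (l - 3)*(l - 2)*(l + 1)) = l^2 - 5*l + 6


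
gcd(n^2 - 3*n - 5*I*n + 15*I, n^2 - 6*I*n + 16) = 1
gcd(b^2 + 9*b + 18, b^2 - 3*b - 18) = b + 3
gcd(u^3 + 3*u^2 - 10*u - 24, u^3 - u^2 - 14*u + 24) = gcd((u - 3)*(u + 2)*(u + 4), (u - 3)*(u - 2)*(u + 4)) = u^2 + u - 12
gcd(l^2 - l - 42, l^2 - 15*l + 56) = l - 7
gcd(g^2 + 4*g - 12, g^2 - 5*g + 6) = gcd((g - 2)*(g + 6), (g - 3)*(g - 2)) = g - 2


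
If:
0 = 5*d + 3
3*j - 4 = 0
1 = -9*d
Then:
No Solution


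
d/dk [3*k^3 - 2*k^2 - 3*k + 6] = 9*k^2 - 4*k - 3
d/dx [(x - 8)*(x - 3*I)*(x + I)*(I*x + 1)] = 4*I*x^3 + x^2*(9 - 24*I) + 2*x*(-24 + I) + 3 - 8*I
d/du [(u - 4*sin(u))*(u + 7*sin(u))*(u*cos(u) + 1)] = -(u - 4*sin(u))*(u + 7*sin(u))*(u*sin(u) - cos(u)) + (u - 4*sin(u))*(u*cos(u) + 1)*(7*cos(u) + 1) - (u + 7*sin(u))*(u*cos(u) + 1)*(4*cos(u) - 1)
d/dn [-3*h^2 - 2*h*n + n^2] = -2*h + 2*n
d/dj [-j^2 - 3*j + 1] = -2*j - 3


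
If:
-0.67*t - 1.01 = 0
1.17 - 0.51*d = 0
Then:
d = 2.29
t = -1.51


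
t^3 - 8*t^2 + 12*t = t*(t - 6)*(t - 2)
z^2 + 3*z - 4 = (z - 1)*(z + 4)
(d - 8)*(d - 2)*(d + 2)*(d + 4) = d^4 - 4*d^3 - 36*d^2 + 16*d + 128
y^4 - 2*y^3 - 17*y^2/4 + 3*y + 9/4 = (y - 3)*(y - 1)*(y + 1/2)*(y + 3/2)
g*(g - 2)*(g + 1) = g^3 - g^2 - 2*g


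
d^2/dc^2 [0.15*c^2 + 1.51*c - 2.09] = 0.300000000000000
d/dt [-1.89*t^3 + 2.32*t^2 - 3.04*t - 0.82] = -5.67*t^2 + 4.64*t - 3.04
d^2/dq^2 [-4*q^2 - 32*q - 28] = -8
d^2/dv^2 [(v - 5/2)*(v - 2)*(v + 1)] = 6*v - 7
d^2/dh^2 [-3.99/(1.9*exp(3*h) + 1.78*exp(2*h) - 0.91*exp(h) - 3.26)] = (-3.99*(5.7*exp(2*h) + 3.56*exp(h) - 0.91)*(11.4*exp(2*h) + 7.12*exp(h) - 1.82)*exp(h) + (68.229*exp(2*h) + 28.4088*exp(h) - 3.6309)*(1.9*exp(3*h) + 1.78*exp(2*h) - 0.91*exp(h) - 3.26))*exp(h)/(1.9*exp(3*h) + 1.78*exp(2*h) - 0.91*exp(h) - 3.26)^3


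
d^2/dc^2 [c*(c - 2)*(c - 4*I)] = 6*c - 4 - 8*I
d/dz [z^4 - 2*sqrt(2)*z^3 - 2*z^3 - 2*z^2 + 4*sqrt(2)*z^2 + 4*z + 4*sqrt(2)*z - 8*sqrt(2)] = 4*z^3 - 6*sqrt(2)*z^2 - 6*z^2 - 4*z + 8*sqrt(2)*z + 4 + 4*sqrt(2)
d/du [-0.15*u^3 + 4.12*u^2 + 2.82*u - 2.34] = -0.45*u^2 + 8.24*u + 2.82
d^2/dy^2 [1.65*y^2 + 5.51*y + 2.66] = 3.30000000000000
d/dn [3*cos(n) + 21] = -3*sin(n)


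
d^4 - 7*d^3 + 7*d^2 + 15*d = d*(d - 5)*(d - 3)*(d + 1)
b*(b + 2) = b^2 + 2*b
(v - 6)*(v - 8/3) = v^2 - 26*v/3 + 16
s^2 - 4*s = s*(s - 4)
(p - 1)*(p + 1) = p^2 - 1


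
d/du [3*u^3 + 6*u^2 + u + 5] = 9*u^2 + 12*u + 1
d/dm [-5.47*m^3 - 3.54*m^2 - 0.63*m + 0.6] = -16.41*m^2 - 7.08*m - 0.63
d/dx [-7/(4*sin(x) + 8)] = 7*cos(x)/(4*(sin(x) + 2)^2)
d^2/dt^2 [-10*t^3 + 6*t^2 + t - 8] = 12 - 60*t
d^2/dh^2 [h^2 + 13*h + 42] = 2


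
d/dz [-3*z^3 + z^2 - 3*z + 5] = -9*z^2 + 2*z - 3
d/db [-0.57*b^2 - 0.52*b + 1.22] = -1.14*b - 0.52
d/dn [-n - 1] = -1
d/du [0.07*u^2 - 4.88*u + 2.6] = 0.14*u - 4.88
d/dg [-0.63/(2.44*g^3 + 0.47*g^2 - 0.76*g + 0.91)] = (4.6116*g^2 + 0.5922*g - 0.4788)/(2.44*g^3 + 0.47*g^2 - 0.76*g + 0.91)^2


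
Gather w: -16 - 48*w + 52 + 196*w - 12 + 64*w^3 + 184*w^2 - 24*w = 64*w^3 + 184*w^2 + 124*w + 24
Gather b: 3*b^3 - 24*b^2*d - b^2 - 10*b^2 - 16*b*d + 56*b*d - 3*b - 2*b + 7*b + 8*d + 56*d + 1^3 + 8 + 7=3*b^3 + b^2*(-24*d - 11) + b*(40*d + 2) + 64*d + 16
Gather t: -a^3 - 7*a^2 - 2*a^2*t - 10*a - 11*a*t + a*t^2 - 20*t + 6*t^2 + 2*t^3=-a^3 - 7*a^2 - 10*a + 2*t^3 + t^2*(a + 6) + t*(-2*a^2 - 11*a - 20)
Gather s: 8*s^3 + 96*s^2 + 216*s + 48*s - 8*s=8*s^3 + 96*s^2 + 256*s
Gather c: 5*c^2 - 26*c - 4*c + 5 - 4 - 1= 5*c^2 - 30*c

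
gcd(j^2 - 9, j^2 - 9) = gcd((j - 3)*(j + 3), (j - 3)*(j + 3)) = j^2 - 9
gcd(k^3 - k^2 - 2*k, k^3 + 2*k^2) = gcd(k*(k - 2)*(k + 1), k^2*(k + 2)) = k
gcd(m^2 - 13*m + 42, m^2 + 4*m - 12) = 1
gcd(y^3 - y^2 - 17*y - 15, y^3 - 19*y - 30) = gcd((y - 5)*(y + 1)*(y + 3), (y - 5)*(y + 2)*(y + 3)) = y^2 - 2*y - 15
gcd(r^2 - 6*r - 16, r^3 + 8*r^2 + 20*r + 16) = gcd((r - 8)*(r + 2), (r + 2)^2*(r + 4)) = r + 2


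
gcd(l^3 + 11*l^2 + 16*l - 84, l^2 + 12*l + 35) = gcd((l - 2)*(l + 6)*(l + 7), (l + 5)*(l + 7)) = l + 7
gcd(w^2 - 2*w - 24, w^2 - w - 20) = w + 4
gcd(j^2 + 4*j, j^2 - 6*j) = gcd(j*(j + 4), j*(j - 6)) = j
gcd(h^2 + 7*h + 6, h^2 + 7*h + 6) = h^2 + 7*h + 6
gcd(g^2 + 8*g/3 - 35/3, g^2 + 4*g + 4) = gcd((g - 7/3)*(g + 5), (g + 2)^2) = 1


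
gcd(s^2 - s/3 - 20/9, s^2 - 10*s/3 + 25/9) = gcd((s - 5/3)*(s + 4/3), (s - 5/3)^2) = s - 5/3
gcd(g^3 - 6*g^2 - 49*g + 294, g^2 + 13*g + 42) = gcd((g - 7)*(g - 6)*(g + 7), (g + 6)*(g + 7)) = g + 7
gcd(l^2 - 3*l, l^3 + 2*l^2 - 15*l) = l^2 - 3*l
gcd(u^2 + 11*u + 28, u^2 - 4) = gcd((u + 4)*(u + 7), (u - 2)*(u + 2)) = 1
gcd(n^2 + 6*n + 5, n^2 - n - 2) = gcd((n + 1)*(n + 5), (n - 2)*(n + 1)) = n + 1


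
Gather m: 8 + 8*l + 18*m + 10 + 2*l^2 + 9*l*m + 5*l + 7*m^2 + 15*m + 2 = 2*l^2 + 13*l + 7*m^2 + m*(9*l + 33) + 20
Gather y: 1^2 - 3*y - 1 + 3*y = 0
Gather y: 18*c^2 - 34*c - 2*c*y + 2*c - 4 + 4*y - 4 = 18*c^2 - 32*c + y*(4 - 2*c) - 8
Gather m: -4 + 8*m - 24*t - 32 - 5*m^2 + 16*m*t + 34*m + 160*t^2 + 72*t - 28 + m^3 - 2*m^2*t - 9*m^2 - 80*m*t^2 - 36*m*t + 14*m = m^3 + m^2*(-2*t - 14) + m*(-80*t^2 - 20*t + 56) + 160*t^2 + 48*t - 64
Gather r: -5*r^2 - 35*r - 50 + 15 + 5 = -5*r^2 - 35*r - 30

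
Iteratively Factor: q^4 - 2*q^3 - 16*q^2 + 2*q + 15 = (q - 5)*(q^3 + 3*q^2 - q - 3) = (q - 5)*(q - 1)*(q^2 + 4*q + 3) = (q - 5)*(q - 1)*(q + 3)*(q + 1)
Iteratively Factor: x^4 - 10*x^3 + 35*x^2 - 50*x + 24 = (x - 4)*(x^3 - 6*x^2 + 11*x - 6) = (x - 4)*(x - 3)*(x^2 - 3*x + 2) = (x - 4)*(x - 3)*(x - 2)*(x - 1)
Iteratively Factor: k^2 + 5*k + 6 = (k + 3)*(k + 2)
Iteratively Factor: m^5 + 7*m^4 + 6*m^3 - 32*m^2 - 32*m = (m + 1)*(m^4 + 6*m^3 - 32*m) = (m + 1)*(m + 4)*(m^3 + 2*m^2 - 8*m) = (m - 2)*(m + 1)*(m + 4)*(m^2 + 4*m) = m*(m - 2)*(m + 1)*(m + 4)*(m + 4)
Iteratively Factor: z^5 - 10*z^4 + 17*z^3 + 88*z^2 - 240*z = (z)*(z^4 - 10*z^3 + 17*z^2 + 88*z - 240) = z*(z - 5)*(z^3 - 5*z^2 - 8*z + 48) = z*(z - 5)*(z - 4)*(z^2 - z - 12) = z*(z - 5)*(z - 4)^2*(z + 3)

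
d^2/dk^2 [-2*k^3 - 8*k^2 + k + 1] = -12*k - 16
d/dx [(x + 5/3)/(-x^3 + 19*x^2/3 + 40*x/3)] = 2*(x - 4)/(x^2*(x^2 - 16*x + 64))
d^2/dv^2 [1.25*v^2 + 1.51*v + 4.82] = 2.50000000000000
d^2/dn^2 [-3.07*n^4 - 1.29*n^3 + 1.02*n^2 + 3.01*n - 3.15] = -36.84*n^2 - 7.74*n + 2.04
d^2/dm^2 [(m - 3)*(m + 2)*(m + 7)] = 6*m + 12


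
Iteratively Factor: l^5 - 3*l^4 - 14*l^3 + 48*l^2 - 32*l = (l - 1)*(l^4 - 2*l^3 - 16*l^2 + 32*l) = (l - 1)*(l + 4)*(l^3 - 6*l^2 + 8*l) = (l - 4)*(l - 1)*(l + 4)*(l^2 - 2*l) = (l - 4)*(l - 2)*(l - 1)*(l + 4)*(l)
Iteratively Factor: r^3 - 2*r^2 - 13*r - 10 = (r - 5)*(r^2 + 3*r + 2) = (r - 5)*(r + 2)*(r + 1)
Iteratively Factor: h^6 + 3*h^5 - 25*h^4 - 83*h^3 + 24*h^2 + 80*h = (h)*(h^5 + 3*h^4 - 25*h^3 - 83*h^2 + 24*h + 80) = h*(h - 5)*(h^4 + 8*h^3 + 15*h^2 - 8*h - 16) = h*(h - 5)*(h + 4)*(h^3 + 4*h^2 - h - 4) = h*(h - 5)*(h + 4)^2*(h^2 - 1) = h*(h - 5)*(h + 1)*(h + 4)^2*(h - 1)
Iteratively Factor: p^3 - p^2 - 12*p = (p)*(p^2 - p - 12) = p*(p - 4)*(p + 3)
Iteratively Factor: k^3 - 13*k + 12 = (k + 4)*(k^2 - 4*k + 3) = (k - 1)*(k + 4)*(k - 3)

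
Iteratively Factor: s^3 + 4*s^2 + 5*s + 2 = (s + 2)*(s^2 + 2*s + 1) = (s + 1)*(s + 2)*(s + 1)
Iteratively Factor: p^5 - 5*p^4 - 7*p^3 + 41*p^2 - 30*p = (p - 1)*(p^4 - 4*p^3 - 11*p^2 + 30*p) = (p - 1)*(p + 3)*(p^3 - 7*p^2 + 10*p) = (p - 2)*(p - 1)*(p + 3)*(p^2 - 5*p) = (p - 5)*(p - 2)*(p - 1)*(p + 3)*(p)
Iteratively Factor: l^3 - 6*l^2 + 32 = (l - 4)*(l^2 - 2*l - 8) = (l - 4)*(l + 2)*(l - 4)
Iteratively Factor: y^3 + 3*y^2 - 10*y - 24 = (y - 3)*(y^2 + 6*y + 8) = (y - 3)*(y + 2)*(y + 4)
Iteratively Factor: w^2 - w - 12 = (w - 4)*(w + 3)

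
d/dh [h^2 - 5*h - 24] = 2*h - 5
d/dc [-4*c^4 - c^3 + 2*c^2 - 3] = c*(-16*c^2 - 3*c + 4)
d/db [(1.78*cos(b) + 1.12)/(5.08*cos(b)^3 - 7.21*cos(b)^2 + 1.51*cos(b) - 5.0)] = (18.0848*cos(b)^3 + 4.235*cos(b)^2 - 16.1504*cos(b) + 10.5912)*sin(b)/(25.8064*cos(b)^6 - 73.2536*cos(b)^5 + 67.3257*cos(b)^4 - 72.5742*cos(b)^3 + 74.3801*cos(b)^2 - 15.1*cos(b) + 25.0)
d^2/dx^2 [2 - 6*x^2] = -12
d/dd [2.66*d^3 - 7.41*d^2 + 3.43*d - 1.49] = 7.98*d^2 - 14.82*d + 3.43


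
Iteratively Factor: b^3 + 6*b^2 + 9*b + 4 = (b + 1)*(b^2 + 5*b + 4) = (b + 1)^2*(b + 4)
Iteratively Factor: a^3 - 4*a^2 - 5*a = (a + 1)*(a^2 - 5*a) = (a - 5)*(a + 1)*(a)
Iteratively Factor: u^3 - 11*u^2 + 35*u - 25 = (u - 5)*(u^2 - 6*u + 5) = (u - 5)^2*(u - 1)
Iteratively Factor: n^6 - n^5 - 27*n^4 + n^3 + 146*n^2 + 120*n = (n - 3)*(n^5 + 2*n^4 - 21*n^3 - 62*n^2 - 40*n) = (n - 3)*(n + 4)*(n^4 - 2*n^3 - 13*n^2 - 10*n) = (n - 5)*(n - 3)*(n + 4)*(n^3 + 3*n^2 + 2*n) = (n - 5)*(n - 3)*(n + 1)*(n + 4)*(n^2 + 2*n) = n*(n - 5)*(n - 3)*(n + 1)*(n + 4)*(n + 2)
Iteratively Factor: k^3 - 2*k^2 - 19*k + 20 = (k + 4)*(k^2 - 6*k + 5) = (k - 5)*(k + 4)*(k - 1)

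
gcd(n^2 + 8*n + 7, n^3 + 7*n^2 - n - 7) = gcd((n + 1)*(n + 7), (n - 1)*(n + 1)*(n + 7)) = n^2 + 8*n + 7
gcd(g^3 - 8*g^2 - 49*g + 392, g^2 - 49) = g^2 - 49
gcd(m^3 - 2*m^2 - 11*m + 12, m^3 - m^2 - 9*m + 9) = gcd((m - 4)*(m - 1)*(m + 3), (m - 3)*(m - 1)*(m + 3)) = m^2 + 2*m - 3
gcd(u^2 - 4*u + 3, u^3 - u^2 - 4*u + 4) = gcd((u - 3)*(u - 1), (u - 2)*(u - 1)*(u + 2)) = u - 1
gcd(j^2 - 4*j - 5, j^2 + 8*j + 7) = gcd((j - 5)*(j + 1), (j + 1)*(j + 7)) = j + 1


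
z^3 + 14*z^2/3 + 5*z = z*(z + 5/3)*(z + 3)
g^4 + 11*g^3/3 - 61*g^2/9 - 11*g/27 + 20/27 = (g - 4/3)*(g - 1/3)*(g + 1/3)*(g + 5)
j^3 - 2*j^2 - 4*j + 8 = (j - 2)^2*(j + 2)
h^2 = h^2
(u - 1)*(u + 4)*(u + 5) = u^3 + 8*u^2 + 11*u - 20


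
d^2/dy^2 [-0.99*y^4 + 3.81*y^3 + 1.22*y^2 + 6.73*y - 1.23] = -11.88*y^2 + 22.86*y + 2.44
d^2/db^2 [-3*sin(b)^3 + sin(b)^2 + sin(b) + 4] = 27*sin(b)^3 - 4*sin(b)^2 - 19*sin(b) + 2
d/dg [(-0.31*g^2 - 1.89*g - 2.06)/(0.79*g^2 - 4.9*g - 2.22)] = (3.0121*g^2 + 4.6312*g - 5.8982)/(0.6241*g^4 - 7.742*g^3 + 20.5024*g^2 + 21.756*g + 4.9284)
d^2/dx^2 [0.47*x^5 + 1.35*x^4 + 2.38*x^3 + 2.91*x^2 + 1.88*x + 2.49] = 9.4*x^3 + 16.2*x^2 + 14.28*x + 5.82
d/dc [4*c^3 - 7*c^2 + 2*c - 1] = 12*c^2 - 14*c + 2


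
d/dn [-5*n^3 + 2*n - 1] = 2 - 15*n^2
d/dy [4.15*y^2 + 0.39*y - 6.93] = 8.3*y + 0.39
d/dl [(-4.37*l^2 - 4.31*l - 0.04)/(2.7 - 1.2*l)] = (5.244*l^2 - 23.598*l - 11.685)/(1.44*l^2 - 6.48*l + 7.29)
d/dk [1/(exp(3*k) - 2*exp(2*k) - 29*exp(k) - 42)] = (-3*exp(2*k) + 4*exp(k) + 29)*exp(k)/(-exp(3*k) + 2*exp(2*k) + 29*exp(k) + 42)^2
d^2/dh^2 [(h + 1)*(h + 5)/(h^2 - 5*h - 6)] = 22/(h^3 - 18*h^2 + 108*h - 216)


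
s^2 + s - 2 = (s - 1)*(s + 2)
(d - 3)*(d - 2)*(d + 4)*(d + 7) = d^4 + 6*d^3 - 21*d^2 - 74*d + 168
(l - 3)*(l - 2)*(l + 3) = l^3 - 2*l^2 - 9*l + 18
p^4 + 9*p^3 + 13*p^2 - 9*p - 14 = (p - 1)*(p + 1)*(p + 2)*(p + 7)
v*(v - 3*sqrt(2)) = v^2 - 3*sqrt(2)*v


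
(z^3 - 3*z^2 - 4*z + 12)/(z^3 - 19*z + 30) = (z + 2)/(z + 5)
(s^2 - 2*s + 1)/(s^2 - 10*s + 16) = (s^2 - 2*s + 1)/(s^2 - 10*s + 16)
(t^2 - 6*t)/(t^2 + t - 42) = t/(t + 7)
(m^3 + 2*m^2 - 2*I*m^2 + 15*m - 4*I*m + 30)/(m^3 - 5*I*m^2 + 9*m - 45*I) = (m + 2)/(m - 3*I)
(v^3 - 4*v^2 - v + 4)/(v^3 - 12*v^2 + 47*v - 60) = (v^2 - 1)/(v^2 - 8*v + 15)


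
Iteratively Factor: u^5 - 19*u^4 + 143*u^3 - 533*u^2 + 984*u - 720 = (u - 3)*(u^4 - 16*u^3 + 95*u^2 - 248*u + 240) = (u - 5)*(u - 3)*(u^3 - 11*u^2 + 40*u - 48) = (u - 5)*(u - 3)^2*(u^2 - 8*u + 16) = (u - 5)*(u - 4)*(u - 3)^2*(u - 4)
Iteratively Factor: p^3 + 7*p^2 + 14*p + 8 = (p + 4)*(p^2 + 3*p + 2) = (p + 2)*(p + 4)*(p + 1)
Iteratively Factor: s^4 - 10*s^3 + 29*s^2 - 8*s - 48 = (s + 1)*(s^3 - 11*s^2 + 40*s - 48) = (s - 4)*(s + 1)*(s^2 - 7*s + 12) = (s - 4)^2*(s + 1)*(s - 3)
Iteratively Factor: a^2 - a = (a - 1)*(a)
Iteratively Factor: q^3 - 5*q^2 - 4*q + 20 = (q + 2)*(q^2 - 7*q + 10) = (q - 2)*(q + 2)*(q - 5)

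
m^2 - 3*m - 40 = (m - 8)*(m + 5)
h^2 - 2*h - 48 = (h - 8)*(h + 6)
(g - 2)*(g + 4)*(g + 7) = g^3 + 9*g^2 + 6*g - 56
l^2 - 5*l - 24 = (l - 8)*(l + 3)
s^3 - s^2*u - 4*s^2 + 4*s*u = s*(s - 4)*(s - u)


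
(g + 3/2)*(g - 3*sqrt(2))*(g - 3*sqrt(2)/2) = g^3 - 9*sqrt(2)*g^2/2 + 3*g^2/2 - 27*sqrt(2)*g/4 + 9*g + 27/2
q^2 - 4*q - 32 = (q - 8)*(q + 4)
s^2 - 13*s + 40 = (s - 8)*(s - 5)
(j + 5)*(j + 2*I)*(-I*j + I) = -I*j^3 + 2*j^2 - 4*I*j^2 + 8*j + 5*I*j - 10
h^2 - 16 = (h - 4)*(h + 4)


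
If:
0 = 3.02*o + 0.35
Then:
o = -0.12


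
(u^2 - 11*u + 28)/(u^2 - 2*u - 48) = (-u^2 + 11*u - 28)/(-u^2 + 2*u + 48)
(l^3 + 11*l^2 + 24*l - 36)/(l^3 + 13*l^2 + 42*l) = (l^2 + 5*l - 6)/(l*(l + 7))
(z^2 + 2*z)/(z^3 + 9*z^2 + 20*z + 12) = z/(z^2 + 7*z + 6)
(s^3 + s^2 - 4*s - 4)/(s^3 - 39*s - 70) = (s^2 - s - 2)/(s^2 - 2*s - 35)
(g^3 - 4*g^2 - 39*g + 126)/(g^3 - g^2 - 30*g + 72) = (g - 7)/(g - 4)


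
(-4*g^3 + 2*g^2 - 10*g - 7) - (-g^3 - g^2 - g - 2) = -3*g^3 + 3*g^2 - 9*g - 5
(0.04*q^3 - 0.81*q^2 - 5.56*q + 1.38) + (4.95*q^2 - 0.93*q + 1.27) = 0.04*q^3 + 4.14*q^2 - 6.49*q + 2.65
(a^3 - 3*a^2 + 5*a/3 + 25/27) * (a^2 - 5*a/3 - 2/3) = a^5 - 14*a^4/3 + 6*a^3 + 4*a^2/27 - 215*a/81 - 50/81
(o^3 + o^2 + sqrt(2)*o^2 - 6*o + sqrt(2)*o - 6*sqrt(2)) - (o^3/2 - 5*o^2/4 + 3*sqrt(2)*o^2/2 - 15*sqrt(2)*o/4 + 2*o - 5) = o^3/2 - sqrt(2)*o^2/2 + 9*o^2/4 - 8*o + 19*sqrt(2)*o/4 - 6*sqrt(2) + 5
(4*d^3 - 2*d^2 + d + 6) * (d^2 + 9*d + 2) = 4*d^5 + 34*d^4 - 9*d^3 + 11*d^2 + 56*d + 12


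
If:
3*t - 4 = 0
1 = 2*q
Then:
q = 1/2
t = 4/3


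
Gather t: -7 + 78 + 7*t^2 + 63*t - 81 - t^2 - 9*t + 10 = 6*t^2 + 54*t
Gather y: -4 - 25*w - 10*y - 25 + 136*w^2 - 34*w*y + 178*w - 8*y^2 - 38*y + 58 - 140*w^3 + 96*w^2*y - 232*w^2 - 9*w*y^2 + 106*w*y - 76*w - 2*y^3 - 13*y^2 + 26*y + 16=-140*w^3 - 96*w^2 + 77*w - 2*y^3 + y^2*(-9*w - 21) + y*(96*w^2 + 72*w - 22) + 45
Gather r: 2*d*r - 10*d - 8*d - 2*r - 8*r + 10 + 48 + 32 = -18*d + r*(2*d - 10) + 90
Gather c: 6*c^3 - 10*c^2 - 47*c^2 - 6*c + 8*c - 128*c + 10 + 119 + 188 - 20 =6*c^3 - 57*c^2 - 126*c + 297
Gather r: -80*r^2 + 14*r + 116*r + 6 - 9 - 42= -80*r^2 + 130*r - 45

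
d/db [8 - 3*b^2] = -6*b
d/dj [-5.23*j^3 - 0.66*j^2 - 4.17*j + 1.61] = -15.69*j^2 - 1.32*j - 4.17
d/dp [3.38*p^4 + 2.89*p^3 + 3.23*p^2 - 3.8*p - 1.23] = 13.52*p^3 + 8.67*p^2 + 6.46*p - 3.8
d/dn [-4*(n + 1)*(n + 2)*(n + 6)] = -12*n^2 - 72*n - 80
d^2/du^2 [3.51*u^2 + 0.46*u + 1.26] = 7.02000000000000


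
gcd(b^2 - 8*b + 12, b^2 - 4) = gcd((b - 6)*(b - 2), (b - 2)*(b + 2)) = b - 2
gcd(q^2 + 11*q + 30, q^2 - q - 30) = q + 5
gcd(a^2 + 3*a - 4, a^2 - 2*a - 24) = a + 4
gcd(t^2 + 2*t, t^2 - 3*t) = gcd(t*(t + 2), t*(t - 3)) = t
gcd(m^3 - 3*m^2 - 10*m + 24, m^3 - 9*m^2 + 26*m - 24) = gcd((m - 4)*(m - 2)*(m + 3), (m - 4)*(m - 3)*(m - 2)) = m^2 - 6*m + 8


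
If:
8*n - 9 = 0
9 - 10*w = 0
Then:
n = 9/8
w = 9/10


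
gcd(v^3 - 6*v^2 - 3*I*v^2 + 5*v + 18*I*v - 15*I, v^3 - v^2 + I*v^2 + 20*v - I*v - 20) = v - 1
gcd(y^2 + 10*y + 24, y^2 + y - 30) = y + 6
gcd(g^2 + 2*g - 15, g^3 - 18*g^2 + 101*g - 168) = g - 3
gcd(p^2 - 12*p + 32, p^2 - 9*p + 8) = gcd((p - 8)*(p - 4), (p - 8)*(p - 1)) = p - 8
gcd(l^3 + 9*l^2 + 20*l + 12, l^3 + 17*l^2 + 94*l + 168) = l + 6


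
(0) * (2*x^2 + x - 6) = 0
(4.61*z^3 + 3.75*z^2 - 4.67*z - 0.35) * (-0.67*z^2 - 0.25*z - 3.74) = -3.0887*z^5 - 3.665*z^4 - 15.05*z^3 - 12.623*z^2 + 17.5533*z + 1.309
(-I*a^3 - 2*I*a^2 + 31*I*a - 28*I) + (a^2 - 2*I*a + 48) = -I*a^3 + a^2 - 2*I*a^2 + 29*I*a + 48 - 28*I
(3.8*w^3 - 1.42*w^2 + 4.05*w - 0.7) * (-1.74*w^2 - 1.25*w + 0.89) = -6.612*w^5 - 2.2792*w^4 - 1.89*w^3 - 5.1083*w^2 + 4.4795*w - 0.623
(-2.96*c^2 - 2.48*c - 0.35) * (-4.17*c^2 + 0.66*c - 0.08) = 12.3432*c^4 + 8.388*c^3 + 0.0594999999999999*c^2 - 0.0326*c + 0.028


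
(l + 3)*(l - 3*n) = l^2 - 3*l*n + 3*l - 9*n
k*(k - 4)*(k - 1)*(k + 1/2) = k^4 - 9*k^3/2 + 3*k^2/2 + 2*k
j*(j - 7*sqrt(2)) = j^2 - 7*sqrt(2)*j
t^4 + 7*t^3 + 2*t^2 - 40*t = t*(t - 2)*(t + 4)*(t + 5)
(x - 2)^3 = x^3 - 6*x^2 + 12*x - 8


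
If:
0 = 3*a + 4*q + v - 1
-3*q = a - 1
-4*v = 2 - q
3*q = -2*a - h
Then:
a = 1/19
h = -20/19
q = 6/19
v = -8/19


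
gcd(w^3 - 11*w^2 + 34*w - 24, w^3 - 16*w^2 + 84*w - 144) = w^2 - 10*w + 24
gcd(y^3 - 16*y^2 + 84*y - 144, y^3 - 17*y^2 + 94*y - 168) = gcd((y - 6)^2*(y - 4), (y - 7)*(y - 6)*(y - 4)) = y^2 - 10*y + 24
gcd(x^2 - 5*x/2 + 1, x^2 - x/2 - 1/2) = 1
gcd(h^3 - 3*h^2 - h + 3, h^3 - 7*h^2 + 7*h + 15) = h^2 - 2*h - 3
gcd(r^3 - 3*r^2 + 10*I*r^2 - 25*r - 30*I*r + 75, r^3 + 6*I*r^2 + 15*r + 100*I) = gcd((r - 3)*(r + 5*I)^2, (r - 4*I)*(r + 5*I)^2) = r^2 + 10*I*r - 25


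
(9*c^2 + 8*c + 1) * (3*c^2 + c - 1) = 27*c^4 + 33*c^3 + 2*c^2 - 7*c - 1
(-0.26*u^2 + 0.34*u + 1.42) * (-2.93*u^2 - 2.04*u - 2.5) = 0.7618*u^4 - 0.4658*u^3 - 4.2042*u^2 - 3.7468*u - 3.55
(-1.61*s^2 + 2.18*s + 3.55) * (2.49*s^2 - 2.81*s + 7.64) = -4.0089*s^4 + 9.9523*s^3 - 9.5867*s^2 + 6.6797*s + 27.122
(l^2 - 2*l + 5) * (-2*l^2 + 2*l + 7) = -2*l^4 + 6*l^3 - 7*l^2 - 4*l + 35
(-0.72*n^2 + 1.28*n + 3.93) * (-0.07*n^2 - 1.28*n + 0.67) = 0.0504*n^4 + 0.832*n^3 - 2.3959*n^2 - 4.1728*n + 2.6331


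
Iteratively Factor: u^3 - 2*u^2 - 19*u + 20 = (u - 5)*(u^2 + 3*u - 4) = (u - 5)*(u - 1)*(u + 4)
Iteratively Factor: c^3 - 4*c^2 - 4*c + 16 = (c - 4)*(c^2 - 4) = (c - 4)*(c - 2)*(c + 2)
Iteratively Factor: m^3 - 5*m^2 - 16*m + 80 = (m - 4)*(m^2 - m - 20) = (m - 5)*(m - 4)*(m + 4)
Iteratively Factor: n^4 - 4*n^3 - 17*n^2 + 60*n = (n)*(n^3 - 4*n^2 - 17*n + 60) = n*(n + 4)*(n^2 - 8*n + 15) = n*(n - 5)*(n + 4)*(n - 3)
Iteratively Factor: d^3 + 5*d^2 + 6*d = (d + 3)*(d^2 + 2*d) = d*(d + 3)*(d + 2)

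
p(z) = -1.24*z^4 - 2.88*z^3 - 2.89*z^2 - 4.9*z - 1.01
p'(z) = -4.96*z^3 - 8.64*z^2 - 5.78*z - 4.9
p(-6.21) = -1236.44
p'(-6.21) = 885.64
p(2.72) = -161.55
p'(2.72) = -184.36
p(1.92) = -58.31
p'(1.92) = -82.95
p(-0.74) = 1.83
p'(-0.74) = -3.34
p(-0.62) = 1.42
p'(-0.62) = -3.46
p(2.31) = -98.56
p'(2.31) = -125.49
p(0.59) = -5.65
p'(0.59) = -12.34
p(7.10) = -4363.32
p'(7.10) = -2256.72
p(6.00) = -2363.57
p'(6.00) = -1421.98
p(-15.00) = -53632.76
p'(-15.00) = 14877.80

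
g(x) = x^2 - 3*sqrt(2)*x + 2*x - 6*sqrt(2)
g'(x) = 2*x - 3*sqrt(2) + 2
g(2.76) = -7.06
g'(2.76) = 3.28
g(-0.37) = -7.52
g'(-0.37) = -2.98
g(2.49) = -7.87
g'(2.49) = 2.74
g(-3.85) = 14.97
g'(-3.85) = -9.94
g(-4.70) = 24.15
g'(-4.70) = -11.64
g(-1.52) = -2.77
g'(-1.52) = -5.28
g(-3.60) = 12.55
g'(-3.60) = -9.44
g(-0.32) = -7.67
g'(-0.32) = -2.88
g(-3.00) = 7.24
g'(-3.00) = -8.24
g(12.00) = 108.60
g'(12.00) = 21.76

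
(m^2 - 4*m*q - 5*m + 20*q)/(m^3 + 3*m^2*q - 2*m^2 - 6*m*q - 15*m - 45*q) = (m - 4*q)/(m^2 + 3*m*q + 3*m + 9*q)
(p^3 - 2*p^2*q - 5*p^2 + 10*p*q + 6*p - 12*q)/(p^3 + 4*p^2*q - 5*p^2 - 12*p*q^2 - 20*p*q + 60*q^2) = (p^2 - 5*p + 6)/(p^2 + 6*p*q - 5*p - 30*q)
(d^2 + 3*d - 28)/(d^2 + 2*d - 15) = (d^2 + 3*d - 28)/(d^2 + 2*d - 15)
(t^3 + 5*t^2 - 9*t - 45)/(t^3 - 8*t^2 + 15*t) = (t^2 + 8*t + 15)/(t*(t - 5))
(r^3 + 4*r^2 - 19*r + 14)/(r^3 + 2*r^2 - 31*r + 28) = (r - 2)/(r - 4)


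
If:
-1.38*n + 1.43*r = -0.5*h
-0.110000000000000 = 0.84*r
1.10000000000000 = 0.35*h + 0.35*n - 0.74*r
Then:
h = 2.20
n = 0.66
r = -0.13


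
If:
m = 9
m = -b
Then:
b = -9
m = 9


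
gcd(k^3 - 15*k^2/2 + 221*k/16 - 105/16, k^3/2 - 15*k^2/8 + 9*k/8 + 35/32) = k - 7/4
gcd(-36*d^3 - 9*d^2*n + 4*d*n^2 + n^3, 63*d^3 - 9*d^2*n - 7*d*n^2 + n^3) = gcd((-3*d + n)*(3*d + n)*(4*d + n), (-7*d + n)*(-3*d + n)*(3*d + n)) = 9*d^2 - n^2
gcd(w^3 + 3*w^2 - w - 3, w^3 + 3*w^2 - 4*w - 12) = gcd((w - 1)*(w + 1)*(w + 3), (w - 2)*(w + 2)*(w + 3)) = w + 3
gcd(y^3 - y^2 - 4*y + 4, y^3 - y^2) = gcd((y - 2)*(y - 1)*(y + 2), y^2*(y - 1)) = y - 1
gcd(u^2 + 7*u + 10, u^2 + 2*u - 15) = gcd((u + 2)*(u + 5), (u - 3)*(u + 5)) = u + 5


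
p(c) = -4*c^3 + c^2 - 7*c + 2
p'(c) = -12*c^2 + 2*c - 7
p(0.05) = 1.65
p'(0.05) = -6.93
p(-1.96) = 49.68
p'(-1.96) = -57.02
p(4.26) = -318.91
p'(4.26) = -216.25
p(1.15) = -10.81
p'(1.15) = -20.57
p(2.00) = -40.00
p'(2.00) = -51.00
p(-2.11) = 58.80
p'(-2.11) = -64.65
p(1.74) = -28.22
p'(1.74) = -39.85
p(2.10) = -45.33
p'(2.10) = -55.72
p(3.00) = -118.00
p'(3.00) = -109.00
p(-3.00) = 140.00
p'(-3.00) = -121.00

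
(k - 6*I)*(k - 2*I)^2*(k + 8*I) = k^4 - 2*I*k^3 + 52*k^2 - 200*I*k - 192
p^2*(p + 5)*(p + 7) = p^4 + 12*p^3 + 35*p^2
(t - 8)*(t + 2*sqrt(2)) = t^2 - 8*t + 2*sqrt(2)*t - 16*sqrt(2)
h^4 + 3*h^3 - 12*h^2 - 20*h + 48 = (h - 2)^2*(h + 3)*(h + 4)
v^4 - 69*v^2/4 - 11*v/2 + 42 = (v - 4)*(v - 3/2)*(v + 2)*(v + 7/2)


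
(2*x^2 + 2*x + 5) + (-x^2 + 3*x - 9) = x^2 + 5*x - 4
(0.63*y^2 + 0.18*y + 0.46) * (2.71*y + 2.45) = 1.7073*y^3 + 2.0313*y^2 + 1.6876*y + 1.127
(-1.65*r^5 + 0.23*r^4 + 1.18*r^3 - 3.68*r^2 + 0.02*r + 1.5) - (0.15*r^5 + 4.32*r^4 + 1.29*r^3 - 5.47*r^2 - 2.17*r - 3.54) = -1.8*r^5 - 4.09*r^4 - 0.11*r^3 + 1.79*r^2 + 2.19*r + 5.04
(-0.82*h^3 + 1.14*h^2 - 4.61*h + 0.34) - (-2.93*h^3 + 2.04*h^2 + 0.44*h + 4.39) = 2.11*h^3 - 0.9*h^2 - 5.05*h - 4.05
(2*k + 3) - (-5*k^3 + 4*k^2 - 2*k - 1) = 5*k^3 - 4*k^2 + 4*k + 4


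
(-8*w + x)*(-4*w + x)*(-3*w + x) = -96*w^3 + 68*w^2*x - 15*w*x^2 + x^3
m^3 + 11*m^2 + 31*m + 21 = (m + 1)*(m + 3)*(m + 7)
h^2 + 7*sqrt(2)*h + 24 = (h + 3*sqrt(2))*(h + 4*sqrt(2))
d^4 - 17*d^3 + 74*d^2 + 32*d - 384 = (d - 8)^2*(d - 3)*(d + 2)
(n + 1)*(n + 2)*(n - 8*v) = n^3 - 8*n^2*v + 3*n^2 - 24*n*v + 2*n - 16*v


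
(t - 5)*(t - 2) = t^2 - 7*t + 10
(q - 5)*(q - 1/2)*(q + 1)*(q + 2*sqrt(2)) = q^4 - 9*q^3/2 + 2*sqrt(2)*q^3 - 9*sqrt(2)*q^2 - 3*q^2 - 6*sqrt(2)*q + 5*q/2 + 5*sqrt(2)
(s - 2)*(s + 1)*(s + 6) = s^3 + 5*s^2 - 8*s - 12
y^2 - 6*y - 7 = (y - 7)*(y + 1)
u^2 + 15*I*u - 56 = (u + 7*I)*(u + 8*I)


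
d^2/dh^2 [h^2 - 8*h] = 2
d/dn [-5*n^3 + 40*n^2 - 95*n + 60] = -15*n^2 + 80*n - 95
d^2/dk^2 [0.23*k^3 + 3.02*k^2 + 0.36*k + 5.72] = 1.38*k + 6.04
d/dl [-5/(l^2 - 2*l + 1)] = 10*(l - 1)/(l^2 - 2*l + 1)^2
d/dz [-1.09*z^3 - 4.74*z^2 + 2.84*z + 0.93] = -3.27*z^2 - 9.48*z + 2.84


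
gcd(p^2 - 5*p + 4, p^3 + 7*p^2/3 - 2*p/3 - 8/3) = p - 1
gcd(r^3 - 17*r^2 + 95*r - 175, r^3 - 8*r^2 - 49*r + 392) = r - 7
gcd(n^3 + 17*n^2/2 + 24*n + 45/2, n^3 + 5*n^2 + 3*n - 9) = n^2 + 6*n + 9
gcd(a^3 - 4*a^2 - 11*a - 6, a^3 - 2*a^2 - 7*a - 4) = a^2 + 2*a + 1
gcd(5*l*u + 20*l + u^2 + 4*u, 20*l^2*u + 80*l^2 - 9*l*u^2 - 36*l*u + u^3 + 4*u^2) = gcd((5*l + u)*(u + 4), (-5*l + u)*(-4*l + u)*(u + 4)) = u + 4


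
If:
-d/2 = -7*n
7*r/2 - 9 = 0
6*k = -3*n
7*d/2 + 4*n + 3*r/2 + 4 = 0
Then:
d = -110/53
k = 55/742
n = -55/371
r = 18/7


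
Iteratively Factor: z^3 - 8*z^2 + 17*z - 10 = (z - 1)*(z^2 - 7*z + 10) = (z - 2)*(z - 1)*(z - 5)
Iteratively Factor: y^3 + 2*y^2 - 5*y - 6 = (y - 2)*(y^2 + 4*y + 3) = (y - 2)*(y + 3)*(y + 1)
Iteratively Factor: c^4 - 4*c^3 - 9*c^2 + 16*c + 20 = (c + 2)*(c^3 - 6*c^2 + 3*c + 10) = (c + 1)*(c + 2)*(c^2 - 7*c + 10) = (c - 5)*(c + 1)*(c + 2)*(c - 2)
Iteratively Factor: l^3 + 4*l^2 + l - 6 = (l + 3)*(l^2 + l - 2) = (l - 1)*(l + 3)*(l + 2)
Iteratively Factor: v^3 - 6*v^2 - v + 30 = (v + 2)*(v^2 - 8*v + 15) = (v - 3)*(v + 2)*(v - 5)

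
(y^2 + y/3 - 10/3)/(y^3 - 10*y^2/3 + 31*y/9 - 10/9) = 3*(y + 2)/(3*y^2 - 5*y + 2)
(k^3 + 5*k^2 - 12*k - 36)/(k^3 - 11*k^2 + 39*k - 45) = (k^2 + 8*k + 12)/(k^2 - 8*k + 15)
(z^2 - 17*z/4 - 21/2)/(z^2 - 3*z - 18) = (z + 7/4)/(z + 3)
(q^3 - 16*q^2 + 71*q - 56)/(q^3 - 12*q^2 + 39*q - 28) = (q - 8)/(q - 4)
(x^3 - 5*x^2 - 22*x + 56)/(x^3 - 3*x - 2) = (x^2 - 3*x - 28)/(x^2 + 2*x + 1)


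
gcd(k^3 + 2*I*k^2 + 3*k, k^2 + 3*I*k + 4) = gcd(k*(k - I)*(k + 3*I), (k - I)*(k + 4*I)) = k - I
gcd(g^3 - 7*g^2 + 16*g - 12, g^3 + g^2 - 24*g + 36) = g^2 - 5*g + 6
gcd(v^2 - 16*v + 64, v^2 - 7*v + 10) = 1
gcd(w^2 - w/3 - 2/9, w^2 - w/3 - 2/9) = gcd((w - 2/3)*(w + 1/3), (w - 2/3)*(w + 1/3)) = w^2 - w/3 - 2/9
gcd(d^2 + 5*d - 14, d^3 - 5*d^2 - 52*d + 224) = d + 7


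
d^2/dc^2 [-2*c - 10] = 0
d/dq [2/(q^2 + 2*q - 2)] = 4*(-q - 1)/(q^2 + 2*q - 2)^2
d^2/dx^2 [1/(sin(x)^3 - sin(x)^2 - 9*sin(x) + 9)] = (-9*sin(x)^5 + 2*sin(x)^4 + 28*sin(x)^3 + 66*sin(x)^2 - 99*sin(x) - 180)/((sin(x) - 3)^3*(sin(x) - 1)^2*(sin(x) + 3)^3)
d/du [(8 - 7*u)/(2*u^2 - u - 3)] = (-14*u^2 + 7*u + (4*u - 1)*(7*u - 8) + 21)/(-2*u^2 + u + 3)^2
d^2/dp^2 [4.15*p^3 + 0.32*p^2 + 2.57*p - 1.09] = 24.9*p + 0.64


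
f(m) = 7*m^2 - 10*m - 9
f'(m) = 14*m - 10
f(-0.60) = -0.48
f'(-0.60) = -18.40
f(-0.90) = 5.67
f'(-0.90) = -22.60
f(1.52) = -8.03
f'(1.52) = 11.28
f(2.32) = 5.48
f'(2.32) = 22.48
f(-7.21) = 426.99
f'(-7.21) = -110.94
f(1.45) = -8.78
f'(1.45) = 10.30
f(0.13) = -10.18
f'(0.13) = -8.18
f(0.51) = -12.28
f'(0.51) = -2.86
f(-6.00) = 303.00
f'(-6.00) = -94.00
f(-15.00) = 1716.00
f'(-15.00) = -220.00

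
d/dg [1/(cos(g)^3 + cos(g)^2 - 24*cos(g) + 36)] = (3*cos(g)^2 + 2*cos(g) - 24)*sin(g)/(cos(g)^3 + cos(g)^2 - 24*cos(g) + 36)^2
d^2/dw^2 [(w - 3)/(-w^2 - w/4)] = 8*(-16*w^3 + 144*w^2 + 36*w + 3)/(w^3*(64*w^3 + 48*w^2 + 12*w + 1))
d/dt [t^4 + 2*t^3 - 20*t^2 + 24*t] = 4*t^3 + 6*t^2 - 40*t + 24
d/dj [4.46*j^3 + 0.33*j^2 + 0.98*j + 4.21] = 13.38*j^2 + 0.66*j + 0.98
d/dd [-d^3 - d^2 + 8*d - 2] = -3*d^2 - 2*d + 8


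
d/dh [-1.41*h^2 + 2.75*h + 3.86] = 2.75 - 2.82*h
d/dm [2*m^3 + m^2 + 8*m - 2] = 6*m^2 + 2*m + 8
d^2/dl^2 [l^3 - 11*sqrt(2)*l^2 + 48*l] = 6*l - 22*sqrt(2)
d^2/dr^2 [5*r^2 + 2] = 10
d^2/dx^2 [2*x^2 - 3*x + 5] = 4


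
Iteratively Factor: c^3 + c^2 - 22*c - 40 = (c + 2)*(c^2 - c - 20) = (c + 2)*(c + 4)*(c - 5)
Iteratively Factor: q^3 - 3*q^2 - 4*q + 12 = (q - 2)*(q^2 - q - 6) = (q - 2)*(q + 2)*(q - 3)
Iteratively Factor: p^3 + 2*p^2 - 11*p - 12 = (p - 3)*(p^2 + 5*p + 4) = (p - 3)*(p + 4)*(p + 1)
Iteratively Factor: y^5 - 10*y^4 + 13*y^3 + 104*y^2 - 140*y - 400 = (y + 2)*(y^4 - 12*y^3 + 37*y^2 + 30*y - 200) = (y - 5)*(y + 2)*(y^3 - 7*y^2 + 2*y + 40) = (y - 5)*(y - 4)*(y + 2)*(y^2 - 3*y - 10) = (y - 5)*(y - 4)*(y + 2)^2*(y - 5)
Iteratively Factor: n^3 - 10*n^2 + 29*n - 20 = (n - 4)*(n^2 - 6*n + 5) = (n - 4)*(n - 1)*(n - 5)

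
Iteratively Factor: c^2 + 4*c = (c + 4)*(c)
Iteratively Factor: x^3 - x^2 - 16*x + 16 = (x - 1)*(x^2 - 16) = (x - 1)*(x + 4)*(x - 4)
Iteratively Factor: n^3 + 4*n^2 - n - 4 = (n + 4)*(n^2 - 1) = (n + 1)*(n + 4)*(n - 1)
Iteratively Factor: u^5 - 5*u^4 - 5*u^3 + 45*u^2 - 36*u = (u - 1)*(u^4 - 4*u^3 - 9*u^2 + 36*u) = u*(u - 1)*(u^3 - 4*u^2 - 9*u + 36) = u*(u - 3)*(u - 1)*(u^2 - u - 12) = u*(u - 3)*(u - 1)*(u + 3)*(u - 4)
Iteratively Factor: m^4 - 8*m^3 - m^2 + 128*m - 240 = (m - 5)*(m^3 - 3*m^2 - 16*m + 48) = (m - 5)*(m - 4)*(m^2 + m - 12) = (m - 5)*(m - 4)*(m + 4)*(m - 3)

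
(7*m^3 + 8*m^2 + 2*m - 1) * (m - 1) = 7*m^4 + m^3 - 6*m^2 - 3*m + 1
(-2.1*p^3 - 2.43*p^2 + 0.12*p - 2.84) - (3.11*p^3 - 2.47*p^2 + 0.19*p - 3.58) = -5.21*p^3 + 0.04*p^2 - 0.07*p + 0.74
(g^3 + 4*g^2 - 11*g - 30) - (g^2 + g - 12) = g^3 + 3*g^2 - 12*g - 18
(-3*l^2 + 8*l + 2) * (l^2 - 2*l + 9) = -3*l^4 + 14*l^3 - 41*l^2 + 68*l + 18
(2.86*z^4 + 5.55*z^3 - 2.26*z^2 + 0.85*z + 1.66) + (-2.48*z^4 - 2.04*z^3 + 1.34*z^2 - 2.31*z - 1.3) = 0.38*z^4 + 3.51*z^3 - 0.92*z^2 - 1.46*z + 0.36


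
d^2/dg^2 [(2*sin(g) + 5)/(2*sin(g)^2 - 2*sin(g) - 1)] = 2*(4*sin(g)^5 + 44*sin(g)^4 - 26*sin(g)^3 - 32*sin(g)^2 + 44*sin(g) - 26)/(2*sin(g) + cos(2*g))^3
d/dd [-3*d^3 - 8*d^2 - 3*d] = -9*d^2 - 16*d - 3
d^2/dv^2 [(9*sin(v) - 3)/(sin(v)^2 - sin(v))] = 3*(-3*sin(v) - 2 + 1/sin(v) - 4/sin(v)^2 + 2/sin(v)^3)/(sin(v) - 1)^2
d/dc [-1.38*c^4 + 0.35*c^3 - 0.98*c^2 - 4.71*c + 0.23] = -5.52*c^3 + 1.05*c^2 - 1.96*c - 4.71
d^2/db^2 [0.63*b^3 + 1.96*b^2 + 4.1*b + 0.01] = 3.78*b + 3.92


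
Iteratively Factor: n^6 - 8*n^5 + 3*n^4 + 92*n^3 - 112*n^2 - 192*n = (n - 4)*(n^5 - 4*n^4 - 13*n^3 + 40*n^2 + 48*n) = n*(n - 4)*(n^4 - 4*n^3 - 13*n^2 + 40*n + 48) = n*(n - 4)*(n + 1)*(n^3 - 5*n^2 - 8*n + 48) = n*(n - 4)^2*(n + 1)*(n^2 - n - 12) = n*(n - 4)^3*(n + 1)*(n + 3)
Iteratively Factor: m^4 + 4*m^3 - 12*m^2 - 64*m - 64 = (m - 4)*(m^3 + 8*m^2 + 20*m + 16) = (m - 4)*(m + 2)*(m^2 + 6*m + 8) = (m - 4)*(m + 2)*(m + 4)*(m + 2)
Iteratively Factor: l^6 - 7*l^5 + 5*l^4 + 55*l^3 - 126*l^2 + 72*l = (l - 1)*(l^5 - 6*l^4 - l^3 + 54*l^2 - 72*l) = (l - 2)*(l - 1)*(l^4 - 4*l^3 - 9*l^2 + 36*l) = (l - 4)*(l - 2)*(l - 1)*(l^3 - 9*l) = l*(l - 4)*(l - 2)*(l - 1)*(l^2 - 9) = l*(l - 4)*(l - 3)*(l - 2)*(l - 1)*(l + 3)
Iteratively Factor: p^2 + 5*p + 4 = (p + 1)*(p + 4)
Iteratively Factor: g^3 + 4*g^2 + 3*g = (g + 3)*(g^2 + g) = g*(g + 3)*(g + 1)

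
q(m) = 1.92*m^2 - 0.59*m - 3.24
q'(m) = 3.84*m - 0.59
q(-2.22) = 7.53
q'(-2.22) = -9.11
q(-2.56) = 10.85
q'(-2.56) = -10.42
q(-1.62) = 2.75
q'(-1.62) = -6.81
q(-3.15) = 17.67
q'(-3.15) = -12.69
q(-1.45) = 1.65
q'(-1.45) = -6.16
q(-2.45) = 9.73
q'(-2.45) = -10.00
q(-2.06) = 6.12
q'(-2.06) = -8.50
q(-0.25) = -2.97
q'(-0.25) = -1.55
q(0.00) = -3.24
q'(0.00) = -0.59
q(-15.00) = 437.61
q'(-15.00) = -58.19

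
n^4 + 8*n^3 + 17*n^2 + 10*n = n*(n + 1)*(n + 2)*(n + 5)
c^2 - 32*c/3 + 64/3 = (c - 8)*(c - 8/3)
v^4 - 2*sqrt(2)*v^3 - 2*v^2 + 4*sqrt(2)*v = v*(v - 2*sqrt(2))*(v - sqrt(2))*(v + sqrt(2))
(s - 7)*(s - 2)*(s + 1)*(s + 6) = s^4 - 2*s^3 - 43*s^2 + 44*s + 84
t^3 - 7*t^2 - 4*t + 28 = (t - 7)*(t - 2)*(t + 2)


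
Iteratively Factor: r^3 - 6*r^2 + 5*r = (r)*(r^2 - 6*r + 5) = r*(r - 1)*(r - 5)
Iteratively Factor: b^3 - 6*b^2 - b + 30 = (b - 5)*(b^2 - b - 6) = (b - 5)*(b - 3)*(b + 2)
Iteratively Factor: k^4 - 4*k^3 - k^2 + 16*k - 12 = (k - 2)*(k^3 - 2*k^2 - 5*k + 6) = (k - 2)*(k + 2)*(k^2 - 4*k + 3) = (k - 3)*(k - 2)*(k + 2)*(k - 1)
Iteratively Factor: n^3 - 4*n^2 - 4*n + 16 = (n - 2)*(n^2 - 2*n - 8) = (n - 4)*(n - 2)*(n + 2)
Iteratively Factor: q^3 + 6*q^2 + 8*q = (q + 4)*(q^2 + 2*q) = q*(q + 4)*(q + 2)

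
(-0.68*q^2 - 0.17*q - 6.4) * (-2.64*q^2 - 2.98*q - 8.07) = 1.7952*q^4 + 2.4752*q^3 + 22.8902*q^2 + 20.4439*q + 51.648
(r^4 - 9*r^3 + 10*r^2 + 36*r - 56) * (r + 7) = r^5 - 2*r^4 - 53*r^3 + 106*r^2 + 196*r - 392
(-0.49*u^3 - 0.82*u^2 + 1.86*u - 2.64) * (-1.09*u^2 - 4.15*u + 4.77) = 0.5341*u^5 + 2.9273*u^4 - 0.9617*u^3 - 8.7528*u^2 + 19.8282*u - 12.5928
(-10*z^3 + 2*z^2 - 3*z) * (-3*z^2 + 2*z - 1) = 30*z^5 - 26*z^4 + 23*z^3 - 8*z^2 + 3*z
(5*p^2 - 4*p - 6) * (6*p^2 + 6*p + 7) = 30*p^4 + 6*p^3 - 25*p^2 - 64*p - 42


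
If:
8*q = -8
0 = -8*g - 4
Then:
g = -1/2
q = -1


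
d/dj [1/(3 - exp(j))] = exp(j)/(exp(j) - 3)^2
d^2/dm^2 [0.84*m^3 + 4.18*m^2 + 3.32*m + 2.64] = 5.04*m + 8.36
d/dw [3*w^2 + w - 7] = 6*w + 1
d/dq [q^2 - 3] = 2*q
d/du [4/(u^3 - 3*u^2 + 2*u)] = 4*(-3*u^2 + 6*u - 2)/(u^2*(u^2 - 3*u + 2)^2)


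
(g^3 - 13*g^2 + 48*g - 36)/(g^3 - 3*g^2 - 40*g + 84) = (g^3 - 13*g^2 + 48*g - 36)/(g^3 - 3*g^2 - 40*g + 84)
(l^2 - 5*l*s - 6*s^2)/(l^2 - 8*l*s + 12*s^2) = (-l - s)/(-l + 2*s)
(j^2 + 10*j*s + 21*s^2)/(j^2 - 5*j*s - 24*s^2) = (-j - 7*s)/(-j + 8*s)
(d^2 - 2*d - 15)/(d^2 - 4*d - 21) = (d - 5)/(d - 7)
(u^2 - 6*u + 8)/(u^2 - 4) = (u - 4)/(u + 2)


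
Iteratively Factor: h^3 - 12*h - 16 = (h + 2)*(h^2 - 2*h - 8) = (h + 2)^2*(h - 4)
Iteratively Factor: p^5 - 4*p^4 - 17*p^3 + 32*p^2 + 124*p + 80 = (p - 4)*(p^4 - 17*p^2 - 36*p - 20) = (p - 5)*(p - 4)*(p^3 + 5*p^2 + 8*p + 4) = (p - 5)*(p - 4)*(p + 2)*(p^2 + 3*p + 2) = (p - 5)*(p - 4)*(p + 1)*(p + 2)*(p + 2)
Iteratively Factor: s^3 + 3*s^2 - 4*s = (s)*(s^2 + 3*s - 4) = s*(s - 1)*(s + 4)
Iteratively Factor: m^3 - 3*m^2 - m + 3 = (m - 3)*(m^2 - 1) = (m - 3)*(m - 1)*(m + 1)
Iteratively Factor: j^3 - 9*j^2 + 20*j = (j - 4)*(j^2 - 5*j) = (j - 5)*(j - 4)*(j)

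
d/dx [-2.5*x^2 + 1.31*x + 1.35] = 1.31 - 5.0*x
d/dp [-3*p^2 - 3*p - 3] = -6*p - 3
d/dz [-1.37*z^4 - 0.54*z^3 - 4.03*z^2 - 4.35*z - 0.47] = -5.48*z^3 - 1.62*z^2 - 8.06*z - 4.35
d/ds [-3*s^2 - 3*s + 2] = -6*s - 3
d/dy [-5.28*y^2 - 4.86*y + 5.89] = -10.56*y - 4.86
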